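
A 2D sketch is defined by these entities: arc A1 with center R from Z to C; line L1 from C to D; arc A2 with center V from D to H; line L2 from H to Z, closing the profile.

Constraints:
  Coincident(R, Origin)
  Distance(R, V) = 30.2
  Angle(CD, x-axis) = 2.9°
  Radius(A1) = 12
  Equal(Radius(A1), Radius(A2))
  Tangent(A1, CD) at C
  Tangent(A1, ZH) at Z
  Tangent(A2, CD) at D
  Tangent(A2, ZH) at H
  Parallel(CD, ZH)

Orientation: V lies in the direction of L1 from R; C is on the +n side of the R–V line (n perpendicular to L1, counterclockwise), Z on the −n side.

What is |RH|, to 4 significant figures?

32.50

Tangency of A1 to both parallel lines with radius 12.0 puts C and Z at R ± 12.0·n: C = (-0.6071, 11.98), Z = (0.6071, -11.98). Equal radii place D and H the same way about V: D = V + 12.0·n = (29.55, 13.51), H = V − 12.0·n = (30.77, -10.46). Then |RH| = |H − R| = 32.50.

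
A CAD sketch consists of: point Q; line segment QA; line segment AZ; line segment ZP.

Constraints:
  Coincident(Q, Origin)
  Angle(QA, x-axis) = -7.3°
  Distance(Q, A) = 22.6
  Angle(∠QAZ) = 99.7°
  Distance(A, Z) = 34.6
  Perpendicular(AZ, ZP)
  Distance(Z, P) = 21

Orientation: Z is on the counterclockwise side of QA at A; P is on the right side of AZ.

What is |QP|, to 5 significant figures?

57.862

Q is at the origin; QA runs at -7.3° with length 22.6, so A = 22.6·(cos -7.3°, sin -7.3°) = (22.417, -2.8717). ∠QAZ = 99.7°, so AZ runs at -7.3° + (180° − 99.7°) = 73.000° from the x-axis; with |AZ| = 34.6, Z = A + 34.6·(cos 73.000°, sin 73.000°) = (32.533, 30.216). The perpendicularity gives ZP at right angles to AZ; with |ZP| = 21.0 on the right of AZ, P = Z + 21.0·(0.95630, -0.29237) = (52.615, 24.077). Then |QP| = |P − Q| = 57.862.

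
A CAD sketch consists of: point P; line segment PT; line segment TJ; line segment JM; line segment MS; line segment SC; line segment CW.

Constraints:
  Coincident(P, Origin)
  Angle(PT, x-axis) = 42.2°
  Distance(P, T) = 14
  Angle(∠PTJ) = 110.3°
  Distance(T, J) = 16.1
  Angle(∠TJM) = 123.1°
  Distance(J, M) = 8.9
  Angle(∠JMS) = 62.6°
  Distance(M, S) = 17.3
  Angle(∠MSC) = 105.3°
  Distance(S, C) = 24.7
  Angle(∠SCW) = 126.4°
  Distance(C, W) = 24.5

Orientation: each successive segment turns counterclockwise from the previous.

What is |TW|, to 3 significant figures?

35.5

P is at the origin; PT runs at 42.2° with length 14.0, so T = (10.4, 9.40). ∠PTJ = 110.3° gives TJ at 112° from the x-axis; with |TJ| = 16.1, J = (4.37, 24.3). ∠TJM = 123.1° gives JM at 169° from the x-axis; with |JM| = 8.9, M = (-4.36, 26.1). ∠JMS = 62.6° gives MS at -73.8° from the x-axis; with |MS| = 17.3, S = (0.462, 9.46). ∠MSC = 105.3° gives SC at 0.900° from the x-axis; with |SC| = 24.7, C = (25.2, 9.85). ∠SCW = 126.4° gives CW at 54.5° from the x-axis; with |CW| = 24.5, W = (39.4, 29.8). Then |TW| = |W − T| = 35.5.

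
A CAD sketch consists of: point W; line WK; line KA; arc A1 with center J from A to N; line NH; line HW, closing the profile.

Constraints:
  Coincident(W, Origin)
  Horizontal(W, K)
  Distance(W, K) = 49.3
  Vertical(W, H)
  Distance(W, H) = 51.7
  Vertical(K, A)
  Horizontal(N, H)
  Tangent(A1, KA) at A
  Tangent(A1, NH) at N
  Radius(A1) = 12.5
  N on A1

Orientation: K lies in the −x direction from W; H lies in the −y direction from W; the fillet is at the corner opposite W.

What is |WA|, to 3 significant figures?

63.0

The virtual corner opposite W is at (-49.3, -51.7). Since A1 is tangent to KA there, JA ⟂ KA and the tangent condition forces JN to be normal to NH, with radius 12.5, so the center J sits 12.5 in from both sides at J = (-36.8, -39.2). That places the tangent points at A = (-49.3, -39.2) on KA and N = (-36.8, -51.7) on NH. Then |WA| = |A − W| = 63.0.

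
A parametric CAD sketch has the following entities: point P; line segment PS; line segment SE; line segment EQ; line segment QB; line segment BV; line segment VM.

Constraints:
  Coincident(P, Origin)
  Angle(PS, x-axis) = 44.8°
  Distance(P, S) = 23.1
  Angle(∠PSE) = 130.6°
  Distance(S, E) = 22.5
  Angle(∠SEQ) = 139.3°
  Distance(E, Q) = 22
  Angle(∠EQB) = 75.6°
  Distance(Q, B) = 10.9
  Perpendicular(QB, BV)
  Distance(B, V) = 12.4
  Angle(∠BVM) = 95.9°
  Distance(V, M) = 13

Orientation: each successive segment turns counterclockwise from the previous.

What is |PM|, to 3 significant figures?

50.5

P is at the origin; PS runs at 44.8° with length 23.1, so S = (16.4, 16.3). ∠PSE = 130.6° gives SE at 94.2° from the x-axis; with |SE| = 22.5, E = (14.7, 38.7). ∠SEQ = 139.3° gives EQ at 135° from the x-axis; with |EQ| = 22.0, Q = (-0.786, 54.3). ∠EQB = 75.6° gives QB at -121° from the x-axis; with |QB| = 10.9, B = (-6.35, 44.9). The perpendicularity gives BV at right angles to QB, so BV runs at -30.7°; with |BV| = 12.4, V = (4.31, 38.6). ∠BVM = 95.9° gives VM at 53.4° from the x-axis; with |VM| = 13.0, M = (12.1, 49.0). Then |PM| = |M − P| = 50.5.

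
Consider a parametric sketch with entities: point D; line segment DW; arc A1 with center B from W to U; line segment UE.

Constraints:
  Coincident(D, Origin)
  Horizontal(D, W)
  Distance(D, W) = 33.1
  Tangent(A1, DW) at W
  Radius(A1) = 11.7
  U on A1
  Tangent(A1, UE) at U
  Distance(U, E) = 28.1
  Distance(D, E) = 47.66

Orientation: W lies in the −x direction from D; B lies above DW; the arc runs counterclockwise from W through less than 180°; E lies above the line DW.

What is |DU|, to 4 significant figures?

25.07

D is at the origin; DW is horizontal with |DW| = 33.1 and W on the −x side, so W = (-33.10, 0.000). A1 meets DW tangentially, so BW is at right angles to DW, so B = W + (0, 11.7) = (-33.10, 11.70). Since BU ⟂ UE (tangency), |BE| = √(11.7² + 28.1²) = 30.44 regardless of where U sits on A1. So E lies on both circle(D, 47.66) and circle(B, 30.44); the above-DW intersection is E = (-24.48, 40.89). U is the foot of the tangent from E: U = (-21.47, 12.95).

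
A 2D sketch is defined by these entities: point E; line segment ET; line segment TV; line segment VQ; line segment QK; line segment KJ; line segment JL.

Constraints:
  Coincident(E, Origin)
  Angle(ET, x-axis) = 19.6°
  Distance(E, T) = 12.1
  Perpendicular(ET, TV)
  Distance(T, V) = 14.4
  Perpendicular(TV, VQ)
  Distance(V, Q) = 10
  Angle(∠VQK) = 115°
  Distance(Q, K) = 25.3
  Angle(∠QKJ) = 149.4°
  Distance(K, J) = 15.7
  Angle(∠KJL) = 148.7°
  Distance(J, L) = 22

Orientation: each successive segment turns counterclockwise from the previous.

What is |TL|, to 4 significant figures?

42.17

∠QKJ = 149.4° gives KJ at -64.80° from the x-axis; with |KJ| = 15.7, J = (1.452, -25.12). ∠KJL = 148.7° gives JL at -33.50° from the x-axis; with |JL| = 22.0, L = (19.80, -37.27). Then |TL| = |L − T| = 42.17.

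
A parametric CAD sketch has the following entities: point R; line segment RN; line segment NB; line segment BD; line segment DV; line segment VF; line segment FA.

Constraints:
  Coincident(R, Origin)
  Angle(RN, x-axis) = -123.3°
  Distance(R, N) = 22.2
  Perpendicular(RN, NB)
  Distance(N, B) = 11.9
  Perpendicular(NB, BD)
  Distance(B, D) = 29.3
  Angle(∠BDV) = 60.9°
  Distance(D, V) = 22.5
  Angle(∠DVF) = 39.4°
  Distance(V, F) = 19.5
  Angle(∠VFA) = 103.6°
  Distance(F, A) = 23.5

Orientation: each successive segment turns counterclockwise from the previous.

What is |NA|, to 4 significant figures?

41.96

R is at the origin; RN runs at -123.3° with length 22.2, so N = (-12.19, -18.55). RN is perpendicular to NB, so NB runs at -33.30°; with |NB| = 11.9, B = (-2.242, -25.09). The perpendicularity gives BD at right angles to NB, so BD runs at 56.70°; with |BD| = 29.3, D = (13.84, -0.5991). ∠BDV = 60.9° gives DV at 175.8° from the x-axis; with |DV| = 22.5, V = (-8.595, 1.049). ∠DVF = 39.4° gives VF at -43.60° from the x-axis; with |VF| = 19.5, F = (5.526, -12.40). ∠VFA = 103.6° gives FA at 32.80° from the x-axis; with |FA| = 23.5, A = (25.28, 0.3313). Then |NA| = |A − N| = 41.96.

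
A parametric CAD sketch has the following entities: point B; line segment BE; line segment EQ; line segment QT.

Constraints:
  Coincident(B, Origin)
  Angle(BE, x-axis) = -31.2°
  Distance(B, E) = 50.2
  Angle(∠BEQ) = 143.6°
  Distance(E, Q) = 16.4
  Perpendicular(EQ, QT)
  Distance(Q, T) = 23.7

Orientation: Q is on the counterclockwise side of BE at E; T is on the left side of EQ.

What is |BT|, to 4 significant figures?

57.13

∠BEQ = 143.6°, so EQ runs at -31.2° + (180° − 143.6°) = 5.200° from the x-axis; with |EQ| = 16.4, Q = E + 16.4·(cos 5.200°, sin 5.200°) = (59.27, -24.52). EQ is perpendicular to QT; with |QT| = 23.7 on the left of EQ, T = Q + 23.7·(-0.09063, 0.9959) = (57.12, -0.9161). Then |BT| = |T − B| = 57.13.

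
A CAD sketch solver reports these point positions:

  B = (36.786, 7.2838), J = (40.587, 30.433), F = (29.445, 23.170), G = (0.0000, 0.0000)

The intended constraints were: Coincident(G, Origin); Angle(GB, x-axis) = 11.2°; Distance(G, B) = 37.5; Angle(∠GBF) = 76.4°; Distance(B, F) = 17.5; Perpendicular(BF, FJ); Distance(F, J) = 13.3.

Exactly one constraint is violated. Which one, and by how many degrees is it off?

Perpendicular(BF, FJ) — off by 8.30°.

G = (0.00, 0.00) ✓; GB at 11.20° ✓; |GB| = 37.50 ✓; ∠GBF = 76.40° ✓; |BF| = 17.50 ✓; ∠(BF, FJ) = 81.70° ✗; |FJ| = 13.30 ✓.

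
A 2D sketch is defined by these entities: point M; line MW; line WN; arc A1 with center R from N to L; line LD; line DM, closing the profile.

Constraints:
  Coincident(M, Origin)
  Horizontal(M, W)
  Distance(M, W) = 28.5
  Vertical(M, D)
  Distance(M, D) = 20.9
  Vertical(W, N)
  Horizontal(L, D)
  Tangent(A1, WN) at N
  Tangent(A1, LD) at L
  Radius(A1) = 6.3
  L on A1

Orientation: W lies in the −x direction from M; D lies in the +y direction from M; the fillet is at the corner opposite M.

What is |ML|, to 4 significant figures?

30.49

The virtual corner opposite M is at (-28.50, 20.90). Since A1 is tangent to WN there, RN ⟂ WN and tangency of A1 to LD means the radius RL is perpendicular to LD, with radius 6.3, so the center R sits 6.3 in from both sides at R = (-22.20, 14.60). That places the tangent points at N = (-28.50, 14.60) on WN and L = (-22.20, 20.90) on LD. Then |ML| = |L − M| = 30.49.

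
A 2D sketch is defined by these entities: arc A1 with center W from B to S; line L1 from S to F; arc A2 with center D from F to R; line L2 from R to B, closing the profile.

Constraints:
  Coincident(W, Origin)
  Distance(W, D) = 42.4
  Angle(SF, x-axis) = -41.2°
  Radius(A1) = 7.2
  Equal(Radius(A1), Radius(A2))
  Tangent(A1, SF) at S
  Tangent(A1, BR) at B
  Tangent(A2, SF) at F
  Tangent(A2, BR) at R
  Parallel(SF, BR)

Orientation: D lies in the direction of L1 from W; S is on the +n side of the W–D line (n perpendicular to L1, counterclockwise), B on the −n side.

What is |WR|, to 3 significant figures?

43.0

The slot axis is L1's direction at -41.2°, so u = (cos -41.2°, sin -41.2°) = (0.752, -0.659) and n = (−sin -41.2°, cos -41.2°) = (0.659, 0.752). W is at the origin and D lies 42.4 along u from W, so D = 42.4·u = (31.9, -27.9). Tangency of A1 to both parallel lines with radius 7.2 puts S and B at W ± 7.2·n: S = (4.74, 5.42), B = (-4.74, -5.42). Equal radii place F and R the same way about D: F = D + 7.2·n = (36.6, -22.5), R = D − 7.2·n = (27.2, -33.3). Then |WR| = |R − W| = 43.0.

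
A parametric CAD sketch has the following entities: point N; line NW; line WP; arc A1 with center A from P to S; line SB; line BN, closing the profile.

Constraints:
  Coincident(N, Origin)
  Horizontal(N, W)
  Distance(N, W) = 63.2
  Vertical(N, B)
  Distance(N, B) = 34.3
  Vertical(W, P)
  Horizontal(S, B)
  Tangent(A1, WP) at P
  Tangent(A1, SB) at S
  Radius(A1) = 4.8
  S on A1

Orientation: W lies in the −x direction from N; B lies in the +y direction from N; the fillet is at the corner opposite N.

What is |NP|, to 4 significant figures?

69.75

N is at the origin; NW is horizontal with |NW| = 63.2 and W on the −x side, so W = (-63.20, 0.000). N and B share the same x with |NB| = 34.3 and B on the +y side, so B = (0.000, 34.30). The virtual corner opposite N is at (-63.20, 34.30). Since A1 is tangent to WP there, AP ⟂ WP and tangency of A1 to SB means the radius AS is perpendicular to SB, with radius 4.8, so the center A sits 4.8 in from both sides at A = (-58.40, 29.50). That places the tangent points at P = (-63.20, 29.50) on WP and S = (-58.40, 34.30) on SB. Then |NP| = |P − N| = 69.75.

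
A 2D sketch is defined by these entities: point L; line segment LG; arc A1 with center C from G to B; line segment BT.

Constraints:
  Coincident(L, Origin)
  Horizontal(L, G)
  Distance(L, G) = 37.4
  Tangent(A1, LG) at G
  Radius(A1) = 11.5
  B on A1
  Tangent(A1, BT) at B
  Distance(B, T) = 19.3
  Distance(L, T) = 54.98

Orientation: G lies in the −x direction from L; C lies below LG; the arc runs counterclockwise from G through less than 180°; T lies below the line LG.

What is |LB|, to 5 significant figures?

50.613

Checks: ∠(CG, GL) = 90.00° ✓; |CB| = 11.50 ✓; ∠(CB, BT) = 90.00° ✓; |BT| = 19.30 ✓; |LT| = 54.98 ✓.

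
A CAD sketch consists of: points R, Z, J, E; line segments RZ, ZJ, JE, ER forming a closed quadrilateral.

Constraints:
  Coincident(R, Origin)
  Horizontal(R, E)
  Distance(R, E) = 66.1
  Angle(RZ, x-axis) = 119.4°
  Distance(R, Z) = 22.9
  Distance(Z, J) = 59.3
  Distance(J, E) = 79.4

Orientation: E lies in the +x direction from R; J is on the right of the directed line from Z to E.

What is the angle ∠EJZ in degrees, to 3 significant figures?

68.6°

R is at the origin; RE is horizontal with |RE| = 66.1 and E in +x, so E = (66.1, 0). RZ runs at 119.4° with |RZ| = 22.9, so Z = (-11.2, 20.0). J is determined by |ZJ| = 59.3 and |JE| = 79.4 together: it lies at the intersection of circle(Z, 59.3) and circle(E, 79.4). With |ZE| = 79.9, the foot of the radical line on ZE is 22.5 from Z and the perpendicular offset is √(59.3² − 22.5²) = 54.9. Taking the right-of-ZE solution: J = (-3.18, -38.8).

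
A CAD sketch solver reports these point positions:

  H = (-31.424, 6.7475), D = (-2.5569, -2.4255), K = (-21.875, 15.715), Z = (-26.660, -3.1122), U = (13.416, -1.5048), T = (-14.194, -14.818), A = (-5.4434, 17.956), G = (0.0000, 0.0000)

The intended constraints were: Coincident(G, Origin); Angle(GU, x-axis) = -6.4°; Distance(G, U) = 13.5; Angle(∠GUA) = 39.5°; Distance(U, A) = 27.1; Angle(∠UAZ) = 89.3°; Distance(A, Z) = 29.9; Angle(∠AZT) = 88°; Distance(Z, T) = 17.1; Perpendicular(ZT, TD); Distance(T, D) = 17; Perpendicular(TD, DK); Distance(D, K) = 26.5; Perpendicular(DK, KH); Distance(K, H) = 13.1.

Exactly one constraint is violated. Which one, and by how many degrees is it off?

Perpendicular(DK, KH) — off by 3.60°.

G = (0.00, 0.00) ✓; GU at -6.400° ✓; |GU| = 13.50 ✓; ∠GUA = 39.50° ✓; |UA| = 27.10 ✓; ∠UAZ = 89.30° ✓; |AZ| = 29.90 ✓; ∠AZT = 88.00° ✓; |ZT| = 17.10 ✓; ∠(ZT, TD) = 90.00° ✓; |TD| = 17.00 ✓; ∠(TD, DK) = 90.00° ✓; |DK| = 26.50 ✓; ∠(DK, KH) = 86.40° ✗; |KH| = 13.10 ✓.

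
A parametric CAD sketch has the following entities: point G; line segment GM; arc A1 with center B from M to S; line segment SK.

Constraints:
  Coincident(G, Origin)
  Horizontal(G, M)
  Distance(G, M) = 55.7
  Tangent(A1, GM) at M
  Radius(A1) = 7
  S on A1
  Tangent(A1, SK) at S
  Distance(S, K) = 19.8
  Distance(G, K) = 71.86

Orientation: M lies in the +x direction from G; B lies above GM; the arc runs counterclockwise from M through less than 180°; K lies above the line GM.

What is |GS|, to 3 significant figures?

62.7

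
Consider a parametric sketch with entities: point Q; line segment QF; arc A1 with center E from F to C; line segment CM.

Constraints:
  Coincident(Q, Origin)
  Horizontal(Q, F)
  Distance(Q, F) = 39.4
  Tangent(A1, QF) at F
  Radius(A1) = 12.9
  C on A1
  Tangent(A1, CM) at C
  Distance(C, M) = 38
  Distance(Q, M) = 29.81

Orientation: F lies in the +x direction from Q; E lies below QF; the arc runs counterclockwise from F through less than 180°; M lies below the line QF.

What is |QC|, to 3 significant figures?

30.7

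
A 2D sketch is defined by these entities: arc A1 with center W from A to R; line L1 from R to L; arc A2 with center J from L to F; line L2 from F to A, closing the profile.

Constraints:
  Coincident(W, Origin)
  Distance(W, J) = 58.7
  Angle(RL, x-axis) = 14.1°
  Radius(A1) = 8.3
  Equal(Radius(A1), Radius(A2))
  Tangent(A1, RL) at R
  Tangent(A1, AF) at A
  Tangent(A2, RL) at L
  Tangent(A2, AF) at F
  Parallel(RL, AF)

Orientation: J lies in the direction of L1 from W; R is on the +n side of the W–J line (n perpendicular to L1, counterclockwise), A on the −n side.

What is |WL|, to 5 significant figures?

59.284

The slot axis is L1's direction at 14.1°, so u = (cos 14.1°, sin 14.1°) = (0.96987, 0.24362) and n = (−sin 14.1°, cos 14.1°) = (-0.24362, 0.96987). W is at the origin and J lies 58.7 along u from W, so J = 58.7·u = (56.931, 14.300). Tangency of A1 to both parallel lines with radius 8.3 puts R and A at W ± 8.3·n: R = (-2.0220, 8.0499), A = (2.0220, -8.0499). Equal radii place L and F the same way about J: L = J + 8.3·n = (54.909, 22.350), F = J − 8.3·n = (58.953, 6.2503). Then |WL| = |L − W| = 59.284.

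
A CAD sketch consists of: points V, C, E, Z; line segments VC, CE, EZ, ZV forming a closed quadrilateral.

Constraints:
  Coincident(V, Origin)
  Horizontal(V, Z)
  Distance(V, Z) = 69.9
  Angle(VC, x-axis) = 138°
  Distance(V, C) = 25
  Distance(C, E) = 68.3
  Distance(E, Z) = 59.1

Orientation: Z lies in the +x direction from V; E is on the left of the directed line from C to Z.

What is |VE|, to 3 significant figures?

65.2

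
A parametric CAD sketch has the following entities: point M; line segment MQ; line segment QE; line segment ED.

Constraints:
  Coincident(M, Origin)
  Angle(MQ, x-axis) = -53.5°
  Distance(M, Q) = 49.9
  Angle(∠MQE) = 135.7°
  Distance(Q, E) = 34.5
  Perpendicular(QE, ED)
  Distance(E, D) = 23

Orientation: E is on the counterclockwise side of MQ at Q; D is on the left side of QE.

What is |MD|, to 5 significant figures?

71.206

M is at the origin; MQ runs at -53.5° with length 49.9, so Q = 49.9·(cos -53.5°, sin -53.5°) = (29.682, -40.112). ∠MQE = 135.7°, so QE runs at -53.5° + (180° − 135.7°) = -9.2000° from the x-axis; with |QE| = 34.5, E = Q + 34.5·(cos -9.2000°, sin -9.2000°) = (63.738, -45.628). QE ⟂ ED; with |ED| = 23.0 on the left of QE, D = E + 23.0·(0.15988, 0.98714) = (67.415, -22.924). Then |MD| = |D − M| = 71.206.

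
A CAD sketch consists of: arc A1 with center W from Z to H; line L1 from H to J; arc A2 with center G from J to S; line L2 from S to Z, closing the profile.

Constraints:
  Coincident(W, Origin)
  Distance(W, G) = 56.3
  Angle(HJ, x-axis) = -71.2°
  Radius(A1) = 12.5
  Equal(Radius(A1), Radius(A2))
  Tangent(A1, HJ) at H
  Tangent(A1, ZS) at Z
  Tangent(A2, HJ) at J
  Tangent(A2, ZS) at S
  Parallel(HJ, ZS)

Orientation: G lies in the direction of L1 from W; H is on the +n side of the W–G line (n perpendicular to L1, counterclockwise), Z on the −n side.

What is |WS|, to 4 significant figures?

57.67

The slot axis is L1's direction at -71.2°, so u = (cos -71.2°, sin -71.2°) = (0.3223, -0.9466) and n = (−sin -71.2°, cos -71.2°) = (0.9466, 0.3223). W is at the origin and G lies 56.3 along u from W, so G = 56.3·u = (18.14, -53.30). Tangency of A1 to both parallel lines with radius 12.5 puts H and Z at W ± 12.5·n: H = (11.83, 4.028), Z = (-11.83, -4.028). Equal radii place J and S the same way about G: J = G + 12.5·n = (29.98, -49.27), S = G − 12.5·n = (6.310, -57.32). Then |WS| = |S − W| = 57.67.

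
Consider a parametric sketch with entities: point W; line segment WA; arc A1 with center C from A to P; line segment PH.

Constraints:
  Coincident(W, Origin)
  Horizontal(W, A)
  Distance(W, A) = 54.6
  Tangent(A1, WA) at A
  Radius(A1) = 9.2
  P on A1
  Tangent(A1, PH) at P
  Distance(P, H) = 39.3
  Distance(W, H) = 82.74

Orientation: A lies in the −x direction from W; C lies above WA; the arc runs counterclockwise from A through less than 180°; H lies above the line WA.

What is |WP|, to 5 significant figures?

48.914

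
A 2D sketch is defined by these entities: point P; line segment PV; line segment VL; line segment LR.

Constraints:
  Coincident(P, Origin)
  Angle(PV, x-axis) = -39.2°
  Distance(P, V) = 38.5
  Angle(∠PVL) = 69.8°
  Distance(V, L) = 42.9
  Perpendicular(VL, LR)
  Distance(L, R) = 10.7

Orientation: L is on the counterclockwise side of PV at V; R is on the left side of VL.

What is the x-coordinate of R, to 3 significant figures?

33.7

∠PVL = 69.8°, so VL runs at -39.2° + (180° − 69.8°) = 71.0° from the x-axis; with |VL| = 42.9, L = V + 42.9·(cos 71.0°, sin 71.0°) = (43.8, 16.2). The perpendicularity gives LR at right angles to VL; with |LR| = 10.7 on the left of VL, R = L + 10.7·(-0.946, 0.326) = (33.7, 19.7). So R.x = 33.7.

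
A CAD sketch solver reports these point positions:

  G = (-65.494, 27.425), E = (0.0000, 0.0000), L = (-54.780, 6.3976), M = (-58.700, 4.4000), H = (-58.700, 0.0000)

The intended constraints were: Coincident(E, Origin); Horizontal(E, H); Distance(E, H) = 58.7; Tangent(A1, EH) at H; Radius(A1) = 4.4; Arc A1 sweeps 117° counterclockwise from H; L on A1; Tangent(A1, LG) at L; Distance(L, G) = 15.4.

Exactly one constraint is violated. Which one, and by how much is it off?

Distance(L, G) = 15.4 — off by 8.20.

E = (0.00, 0.00) ✓; E.y = 0.00, H.y = 0.00 ✓; |EH| = 58.70 ✓; ∠(MH, HE) = 90.00° ✓; |MH| = 4.400 ✓; bearing(M→L) − bearing(M→H) = 117.0° ✓; |ML| = 4.400 ✓; ∠(ML, LG) = 90.00° ✓; |LG| = 23.60 ✗.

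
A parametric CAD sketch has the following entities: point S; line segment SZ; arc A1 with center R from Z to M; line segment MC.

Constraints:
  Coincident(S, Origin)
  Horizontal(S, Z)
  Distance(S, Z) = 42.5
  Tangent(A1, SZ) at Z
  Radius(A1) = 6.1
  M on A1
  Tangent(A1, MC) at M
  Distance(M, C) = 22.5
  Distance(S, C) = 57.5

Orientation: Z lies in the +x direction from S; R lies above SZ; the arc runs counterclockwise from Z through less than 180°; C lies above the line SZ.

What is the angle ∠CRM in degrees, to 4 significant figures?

74.83°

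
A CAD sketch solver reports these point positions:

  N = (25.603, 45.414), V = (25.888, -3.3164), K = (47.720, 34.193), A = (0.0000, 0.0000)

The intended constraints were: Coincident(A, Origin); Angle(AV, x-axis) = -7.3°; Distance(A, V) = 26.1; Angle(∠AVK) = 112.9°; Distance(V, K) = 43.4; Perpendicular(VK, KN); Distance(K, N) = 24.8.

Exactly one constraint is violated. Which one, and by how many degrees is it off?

Perpendicular(VK, KN) — off by 3.30°.

A = (0.00, 0.00) ✓; AV at -7.300° ✓; |AV| = 26.10 ✓; ∠AVK = 112.9° ✓; |VK| = 43.40 ✓; ∠(VK, KN) = 93.30° ✗; |KN| = 24.80 ✓.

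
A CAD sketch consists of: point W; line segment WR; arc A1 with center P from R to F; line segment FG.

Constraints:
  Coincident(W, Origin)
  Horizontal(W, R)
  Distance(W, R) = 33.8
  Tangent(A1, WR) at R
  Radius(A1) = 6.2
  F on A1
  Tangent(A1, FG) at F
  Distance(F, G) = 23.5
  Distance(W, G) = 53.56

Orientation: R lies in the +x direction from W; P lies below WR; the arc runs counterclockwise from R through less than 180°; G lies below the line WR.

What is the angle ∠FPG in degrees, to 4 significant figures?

75.22°

Checks: |PF| = 6.200 ✓; ∠(PF, FG) = 90.00° ✓; |FG| = 23.50 ✓; |WG| = 53.56 ✓.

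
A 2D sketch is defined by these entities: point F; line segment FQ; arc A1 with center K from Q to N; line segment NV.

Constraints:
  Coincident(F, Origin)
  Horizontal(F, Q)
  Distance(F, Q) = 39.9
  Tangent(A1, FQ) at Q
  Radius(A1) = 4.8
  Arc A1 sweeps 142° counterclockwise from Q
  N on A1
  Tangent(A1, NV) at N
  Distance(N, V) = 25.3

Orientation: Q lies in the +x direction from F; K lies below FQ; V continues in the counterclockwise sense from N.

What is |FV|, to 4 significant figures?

61.80

F is at the origin; F and Q share the same y with |FQ| = 39.9 and Q on the +x side, so Q = (39.90, 0.000). Tangency of A1 to FQ means the radius KQ is perpendicular to FQ, so K = Q + (0, -4.8) = (39.90, -4.800). On A1, Q sits at bearing 90° from K; a 142° counterclockwise sweep puts N at bearing 232°, so N = K + 4.8·(cos 232°, sin 232°) = (36.94, -8.582). Since A1 is tangent to NV there, KN ⟂ NV, so NV runs along (−sin 232°, cos 232°); with |NV| = 25.3, V = (56.88, -24.16). Then |FV| = |V − F| = 61.80.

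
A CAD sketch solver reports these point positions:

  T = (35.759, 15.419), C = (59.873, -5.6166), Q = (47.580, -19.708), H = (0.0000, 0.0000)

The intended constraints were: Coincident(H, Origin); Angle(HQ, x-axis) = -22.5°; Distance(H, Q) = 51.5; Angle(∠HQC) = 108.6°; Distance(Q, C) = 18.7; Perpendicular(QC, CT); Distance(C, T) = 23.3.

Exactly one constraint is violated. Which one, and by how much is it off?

Distance(C, T) = 23.3 — off by 8.70.

H = (0.00, 0.00) ✓; HQ at -22.50° ✓; |HQ| = 51.50 ✓; ∠HQC = 108.6° ✓; |QC| = 18.70 ✓; ∠(QC, CT) = 90.00° ✓; |CT| = 32.00 ✗.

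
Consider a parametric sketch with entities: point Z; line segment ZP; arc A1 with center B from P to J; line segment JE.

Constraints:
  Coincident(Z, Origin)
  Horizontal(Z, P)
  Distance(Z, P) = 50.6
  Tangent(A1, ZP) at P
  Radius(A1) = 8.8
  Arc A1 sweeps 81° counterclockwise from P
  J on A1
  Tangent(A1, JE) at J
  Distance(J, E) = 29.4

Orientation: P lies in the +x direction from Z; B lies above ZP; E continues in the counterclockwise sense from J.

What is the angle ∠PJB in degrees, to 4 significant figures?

49.50°

Z is at the origin; Z and P share the same y with |ZP| = 50.6 and P on the +x side, so P = (50.60, 0.000). A1 meets ZP tangentially, so BP is at right angles to ZP, so B = P + (0, 8.8) = (50.60, 8.800). On A1, P sits at bearing -90° from B; an 81° counterclockwise sweep puts J at bearing -9°, so J = B + 8.8·(cos -9°, sin -9°) = (59.29, 7.423). Then cos ∠PJB = JP·JB / (|JP||JB|), giving 49.50°.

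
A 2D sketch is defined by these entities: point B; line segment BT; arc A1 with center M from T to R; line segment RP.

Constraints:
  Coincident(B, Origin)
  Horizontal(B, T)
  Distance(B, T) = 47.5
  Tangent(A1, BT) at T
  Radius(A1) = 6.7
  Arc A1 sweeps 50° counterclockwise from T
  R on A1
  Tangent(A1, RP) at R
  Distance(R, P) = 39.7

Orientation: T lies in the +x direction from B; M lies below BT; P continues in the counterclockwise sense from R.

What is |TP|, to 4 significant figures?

44.90

On A1, T sits at bearing 90° from M; a 50° counterclockwise sweep puts R at bearing 140°, so R = M + 6.7·(cos 140°, sin 140°) = (42.37, -2.393). The tangent condition forces MR to be normal to RP, so RP runs along (−sin 140°, cos 140°); with |RP| = 39.7, P = (16.85, -32.81). Then |TP| = |P − T| = 44.90.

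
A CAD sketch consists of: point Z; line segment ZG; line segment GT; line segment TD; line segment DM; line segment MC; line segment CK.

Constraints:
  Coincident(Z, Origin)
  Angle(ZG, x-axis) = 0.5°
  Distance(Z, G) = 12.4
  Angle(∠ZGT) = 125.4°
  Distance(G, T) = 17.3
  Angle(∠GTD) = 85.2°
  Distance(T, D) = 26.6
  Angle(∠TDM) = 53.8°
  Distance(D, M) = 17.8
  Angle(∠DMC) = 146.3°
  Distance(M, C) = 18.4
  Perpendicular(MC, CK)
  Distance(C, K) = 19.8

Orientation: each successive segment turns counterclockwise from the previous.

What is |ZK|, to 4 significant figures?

29.41

∠DMC = 146.3° gives MC at -50.20° from the x-axis; with |MC| = 18.4, C = (12.95, -4.199). MC ⟂ CK, so CK runs at 39.80°; with |CK| = 19.8, K = (28.17, 8.476). Then |ZK| = |K − Z| = 29.41.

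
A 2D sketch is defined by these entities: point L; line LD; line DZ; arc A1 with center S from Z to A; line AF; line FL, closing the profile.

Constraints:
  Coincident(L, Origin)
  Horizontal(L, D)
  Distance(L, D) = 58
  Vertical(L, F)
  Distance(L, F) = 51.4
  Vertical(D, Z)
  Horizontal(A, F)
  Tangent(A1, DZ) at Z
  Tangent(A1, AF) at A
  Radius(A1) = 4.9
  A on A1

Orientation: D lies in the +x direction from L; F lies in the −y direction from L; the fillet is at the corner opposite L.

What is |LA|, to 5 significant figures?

73.902

L is at the origin; LD is horizontal with |LD| = 58.0 and D on the +x side, so D = (58.000, 0.0000). L and F share the same x with |LF| = 51.4 and F on the −y side, so F = (0.0000, -51.400). The virtual corner opposite L is at (58.000, -51.400). Since A1 is tangent to DZ there, SZ ⟂ DZ and tangency of A1 to AF means the radius SA is perpendicular to AF, with radius 4.9, so the center S sits 4.9 in from both sides at S = (53.100, -46.500). That places the tangent points at Z = (58.000, -46.500) on DZ and A = (53.100, -51.400) on AF. Then |LA| = |A − L| = 73.902.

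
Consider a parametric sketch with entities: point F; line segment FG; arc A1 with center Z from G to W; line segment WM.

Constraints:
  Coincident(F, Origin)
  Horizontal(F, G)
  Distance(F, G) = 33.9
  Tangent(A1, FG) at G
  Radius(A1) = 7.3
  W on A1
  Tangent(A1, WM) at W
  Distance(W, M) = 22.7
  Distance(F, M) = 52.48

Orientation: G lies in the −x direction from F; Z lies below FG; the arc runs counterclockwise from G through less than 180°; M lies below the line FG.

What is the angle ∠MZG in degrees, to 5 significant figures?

155.68°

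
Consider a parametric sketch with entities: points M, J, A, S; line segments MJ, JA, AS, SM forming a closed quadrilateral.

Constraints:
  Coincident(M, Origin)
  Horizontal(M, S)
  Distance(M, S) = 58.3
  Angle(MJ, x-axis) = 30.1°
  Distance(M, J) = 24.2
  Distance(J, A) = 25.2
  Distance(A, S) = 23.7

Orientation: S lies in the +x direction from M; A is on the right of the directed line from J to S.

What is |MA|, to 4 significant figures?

36.90

Checks: MJ at 30.10° ✓; |JA| = 25.20 ✓; |AS| = 23.70 ✓.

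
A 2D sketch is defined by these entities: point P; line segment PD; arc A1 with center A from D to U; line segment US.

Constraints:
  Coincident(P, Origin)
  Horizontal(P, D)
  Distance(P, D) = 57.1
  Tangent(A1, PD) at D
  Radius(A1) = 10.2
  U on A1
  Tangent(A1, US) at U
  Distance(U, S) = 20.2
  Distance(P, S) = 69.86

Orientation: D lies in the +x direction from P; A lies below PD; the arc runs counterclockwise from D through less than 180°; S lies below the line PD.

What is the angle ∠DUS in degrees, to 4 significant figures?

115.4°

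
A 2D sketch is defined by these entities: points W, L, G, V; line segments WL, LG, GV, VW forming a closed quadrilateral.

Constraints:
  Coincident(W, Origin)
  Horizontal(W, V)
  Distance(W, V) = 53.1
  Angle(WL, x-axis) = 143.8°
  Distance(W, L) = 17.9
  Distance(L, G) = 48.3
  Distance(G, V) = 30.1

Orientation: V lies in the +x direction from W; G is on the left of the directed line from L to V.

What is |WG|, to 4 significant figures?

39.21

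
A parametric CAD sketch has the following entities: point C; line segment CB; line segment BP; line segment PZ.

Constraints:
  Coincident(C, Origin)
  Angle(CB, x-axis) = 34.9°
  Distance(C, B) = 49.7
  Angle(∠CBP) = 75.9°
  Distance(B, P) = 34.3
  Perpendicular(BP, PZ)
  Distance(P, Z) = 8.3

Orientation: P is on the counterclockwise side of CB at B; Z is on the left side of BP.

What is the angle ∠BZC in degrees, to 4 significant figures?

74.52°

∠CBP = 75.9°, so BP runs at 34.9° + (180° − 75.9°) = 139.0° from the x-axis; with |BP| = 34.3, P = B + 34.3·(cos 139.0°, sin 139.0°) = (14.88, 50.94). BP is perpendicular to PZ; with |PZ| = 8.3 on the left of BP, Z = P + 8.3·(-0.6561, -0.7547) = (9.430, 44.67). Then cos ∠BZC = ZB·ZC / (|ZB||ZC|), giving 74.52°.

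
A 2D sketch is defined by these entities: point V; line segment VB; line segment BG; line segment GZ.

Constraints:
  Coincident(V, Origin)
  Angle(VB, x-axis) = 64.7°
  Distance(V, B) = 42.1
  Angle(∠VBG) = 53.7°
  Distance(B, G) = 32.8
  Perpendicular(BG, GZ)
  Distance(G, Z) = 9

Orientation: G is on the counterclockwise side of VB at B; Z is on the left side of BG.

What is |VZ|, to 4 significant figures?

26.14

V is at the origin; VB runs at 64.7° with length 42.1, so B = 42.1·(cos 64.7°, sin 64.7°) = (17.99, 38.06). ∠VBG = 53.7°, so BG runs at 64.7° + (180° − 53.7°) = 191.0° from the x-axis; with |BG| = 32.8, G = B + 32.8·(cos 191.0°, sin 191.0°) = (-14.21, 31.80). The perpendicularity gives GZ at right angles to BG; with |GZ| = 9.0 on the left of BG, Z = G + 9.0·(0.1908, -0.9816) = (-12.49, 22.97). Then |VZ| = |Z − V| = 26.14.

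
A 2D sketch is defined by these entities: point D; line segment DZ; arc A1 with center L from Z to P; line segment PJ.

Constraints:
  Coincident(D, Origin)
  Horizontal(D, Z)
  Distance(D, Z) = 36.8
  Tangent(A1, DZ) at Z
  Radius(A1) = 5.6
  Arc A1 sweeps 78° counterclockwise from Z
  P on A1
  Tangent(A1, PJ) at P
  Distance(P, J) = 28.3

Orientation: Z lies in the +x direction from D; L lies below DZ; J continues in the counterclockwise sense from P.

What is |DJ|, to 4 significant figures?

40.97

D is at the origin; DZ is horizontal with |DZ| = 36.8 and Z on the +x side, so Z = (36.80, 0.000). A1 meets DZ tangentially, so LZ is at right angles to DZ, so L = Z + (0, -5.6) = (36.80, -5.600). On A1, Z sits at bearing 90° from L; a 78° counterclockwise sweep puts P at bearing 168°, so P = L + 5.6·(cos 168°, sin 168°) = (31.32, -4.436). The tangent condition forces LP to be normal to PJ, so PJ runs along (−sin 168°, cos 168°); with |PJ| = 28.3, J = (25.44, -32.12). Then |DJ| = |J − D| = 40.97.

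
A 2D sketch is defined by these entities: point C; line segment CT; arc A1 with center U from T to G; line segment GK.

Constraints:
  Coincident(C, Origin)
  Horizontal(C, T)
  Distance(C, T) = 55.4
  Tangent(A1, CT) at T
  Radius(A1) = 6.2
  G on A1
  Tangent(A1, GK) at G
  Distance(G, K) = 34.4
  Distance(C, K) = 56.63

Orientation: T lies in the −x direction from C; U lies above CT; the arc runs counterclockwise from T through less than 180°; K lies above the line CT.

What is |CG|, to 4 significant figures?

49.59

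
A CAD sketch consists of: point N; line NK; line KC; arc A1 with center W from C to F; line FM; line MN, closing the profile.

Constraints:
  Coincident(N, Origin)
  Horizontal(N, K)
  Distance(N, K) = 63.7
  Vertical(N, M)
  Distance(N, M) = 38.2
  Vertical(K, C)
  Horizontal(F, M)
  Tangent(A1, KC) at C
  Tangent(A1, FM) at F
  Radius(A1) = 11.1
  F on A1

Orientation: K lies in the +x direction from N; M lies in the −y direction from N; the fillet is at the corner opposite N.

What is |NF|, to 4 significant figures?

65.01

N is at the origin; N and K share the same y with |NK| = 63.7 and K on the +x side, so K = (63.70, 0.000). NM is vertical with |NM| = 38.2 and M on the −y side, so M = (0.000, -38.20). The virtual corner opposite N is at (63.70, -38.20). A1 meets KC tangentially, so WC is at right angles to KC and since A1 is tangent to FM there, WF ⟂ FM, with radius 11.1, so the center W sits 11.1 in from both sides at W = (52.60, -27.10). That places the tangent points at C = (63.70, -27.10) on KC and F = (52.60, -38.20) on FM. Then |NF| = |F − N| = 65.01.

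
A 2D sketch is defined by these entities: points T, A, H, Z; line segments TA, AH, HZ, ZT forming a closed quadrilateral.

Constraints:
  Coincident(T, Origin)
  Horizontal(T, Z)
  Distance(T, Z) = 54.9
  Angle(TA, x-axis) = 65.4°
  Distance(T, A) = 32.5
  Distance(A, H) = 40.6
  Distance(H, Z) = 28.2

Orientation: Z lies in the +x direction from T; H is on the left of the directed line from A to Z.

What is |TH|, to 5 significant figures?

61.009

Checks: T.y = 0.00, Z.y = 0.00 ✓; |AH| = 40.60 ✓; |HZ| = 28.20 ✓.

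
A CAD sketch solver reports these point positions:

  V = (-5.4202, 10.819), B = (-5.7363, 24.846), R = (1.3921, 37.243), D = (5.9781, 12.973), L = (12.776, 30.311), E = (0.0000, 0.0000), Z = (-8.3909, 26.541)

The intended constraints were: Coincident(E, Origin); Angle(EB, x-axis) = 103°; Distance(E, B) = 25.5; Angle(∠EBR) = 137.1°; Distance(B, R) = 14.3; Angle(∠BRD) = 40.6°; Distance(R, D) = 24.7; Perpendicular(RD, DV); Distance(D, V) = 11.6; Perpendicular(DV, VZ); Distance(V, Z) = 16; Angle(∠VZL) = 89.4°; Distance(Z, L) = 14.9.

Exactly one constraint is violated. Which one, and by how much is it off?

Distance(Z, L) = 14.9 — off by 6.60.

E = (0.00, 0.00) ✓; EB at 103.0° ✓; |EB| = 25.50 ✓; ∠EBR = 137.1° ✓; |BR| = 14.30 ✓; ∠BRD = 40.60° ✓; |RD| = 24.70 ✓; ∠(RD, DV) = 90.00° ✓; |DV| = 11.60 ✓; ∠(DV, VZ) = 90.00° ✓; |VZ| = 16.00 ✓; ∠VZL = 89.40° ✓; |ZL| = 21.50 ✗.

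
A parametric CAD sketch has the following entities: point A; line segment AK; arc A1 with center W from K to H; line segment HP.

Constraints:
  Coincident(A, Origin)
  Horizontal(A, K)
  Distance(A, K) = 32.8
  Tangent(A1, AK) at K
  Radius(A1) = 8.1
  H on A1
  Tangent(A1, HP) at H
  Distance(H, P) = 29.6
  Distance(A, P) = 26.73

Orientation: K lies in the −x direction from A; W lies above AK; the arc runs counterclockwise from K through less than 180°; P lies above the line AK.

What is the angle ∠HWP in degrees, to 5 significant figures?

74.696°

Checks: A.y = 0.00, K.y = 0.00 ✓; |WH| = 8.100 ✓; ∠(WH, HP) = 90.00° ✓; |HP| = 29.60 ✓; |AP| = 26.73 ✓.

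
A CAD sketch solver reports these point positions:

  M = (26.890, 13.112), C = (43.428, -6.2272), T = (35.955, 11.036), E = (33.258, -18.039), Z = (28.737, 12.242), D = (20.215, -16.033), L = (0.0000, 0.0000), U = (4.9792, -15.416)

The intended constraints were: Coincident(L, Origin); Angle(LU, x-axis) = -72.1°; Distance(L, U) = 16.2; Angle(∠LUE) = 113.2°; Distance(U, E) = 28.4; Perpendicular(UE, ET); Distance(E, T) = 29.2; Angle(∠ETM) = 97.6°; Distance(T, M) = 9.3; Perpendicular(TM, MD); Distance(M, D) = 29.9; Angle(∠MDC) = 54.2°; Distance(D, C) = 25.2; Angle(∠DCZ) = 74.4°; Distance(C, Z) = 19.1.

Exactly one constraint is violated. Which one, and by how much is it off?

Distance(C, Z) = 19.1 — off by 4.50.

L = (0.00, 0.00) ✓; LU at -72.10° ✓; |LU| = 16.20 ✓; ∠LUE = 113.2° ✓; |UE| = 28.40 ✓; ∠(UE, ET) = 90.00° ✓; |ET| = 29.20 ✓; ∠ETM = 97.60° ✓; |TM| = 9.300 ✓; ∠(TM, MD) = 90.00° ✓; |MD| = 29.90 ✓; ∠MDC = 54.20° ✓; |DC| = 25.20 ✓; ∠DCZ = 74.40° ✓; |CZ| = 23.60 ✗.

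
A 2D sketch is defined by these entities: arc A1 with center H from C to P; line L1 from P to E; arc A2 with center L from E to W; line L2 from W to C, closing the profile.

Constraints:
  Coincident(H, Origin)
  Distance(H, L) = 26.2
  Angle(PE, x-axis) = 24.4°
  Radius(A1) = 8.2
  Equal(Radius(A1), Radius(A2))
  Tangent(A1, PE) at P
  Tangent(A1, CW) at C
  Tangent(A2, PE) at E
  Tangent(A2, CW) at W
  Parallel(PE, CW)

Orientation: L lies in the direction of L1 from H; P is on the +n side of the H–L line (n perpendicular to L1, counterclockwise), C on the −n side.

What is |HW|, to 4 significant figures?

27.45

The slot axis is L1's direction at 24.4°, so u = (cos 24.4°, sin 24.4°) = (0.9107, 0.4131) and n = (−sin 24.4°, cos 24.4°) = (-0.4131, 0.9107). H is at the origin and L lies 26.2 along u from H, so L = 26.2·u = (23.86, 10.82). Tangency of A1 to both parallel lines with radius 8.2 puts P and C at H ± 8.2·n: P = (-3.387, 7.468), C = (3.387, -7.468). Equal radii place E and W the same way about L: E = L + 8.2·n = (20.47, 18.29), W = L − 8.2·n = (27.25, 3.356). Then |HW| = |W − H| = 27.45.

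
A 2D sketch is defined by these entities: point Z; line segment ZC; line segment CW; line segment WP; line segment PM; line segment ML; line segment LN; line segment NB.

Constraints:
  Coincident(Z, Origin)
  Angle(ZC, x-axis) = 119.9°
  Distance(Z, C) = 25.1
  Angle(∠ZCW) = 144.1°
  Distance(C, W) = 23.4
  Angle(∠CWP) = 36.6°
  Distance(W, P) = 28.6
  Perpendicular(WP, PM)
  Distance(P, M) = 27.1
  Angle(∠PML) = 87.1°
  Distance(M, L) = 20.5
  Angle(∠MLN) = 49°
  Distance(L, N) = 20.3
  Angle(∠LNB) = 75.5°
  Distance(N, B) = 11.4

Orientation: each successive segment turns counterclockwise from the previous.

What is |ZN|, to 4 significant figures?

21.86

Z is at the origin; ZC runs at 119.9° with length 25.1, so C = (-12.51, 21.76). ∠ZCW = 144.1° gives CW at 155.8° from the x-axis; with |CW| = 23.4, W = (-33.86, 31.35). ∠CWP = 36.6° gives WP at -60.80° from the x-axis; with |WP| = 28.6, P = (-19.90, 6.386). WP ⟂ PM, so PM runs at 29.20°; with |PM| = 27.1, M = (3.753, 19.61). ∠PML = 87.1° gives ML at 122.1° from the x-axis; with |ML| = 20.5, L = (-7.140, 36.97). ∠MLN = 49.0° gives LN at -106.9° from the x-axis; with |LN| = 20.3, N = (-13.04, 17.55). Then |ZN| = |N − Z| = 21.86.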